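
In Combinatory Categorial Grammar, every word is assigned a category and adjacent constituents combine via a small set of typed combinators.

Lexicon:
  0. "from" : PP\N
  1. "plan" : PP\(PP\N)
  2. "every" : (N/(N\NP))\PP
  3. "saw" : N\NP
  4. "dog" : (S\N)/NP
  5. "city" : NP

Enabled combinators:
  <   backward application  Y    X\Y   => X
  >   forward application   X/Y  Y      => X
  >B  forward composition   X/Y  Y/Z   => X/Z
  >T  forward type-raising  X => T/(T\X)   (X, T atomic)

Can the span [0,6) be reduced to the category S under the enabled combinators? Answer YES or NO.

[0,6] S   <
  [0,4] N   >
    [0,3] N/(N\NP)   <
      [0,2] PP   <
        [0,1] "from" : PP\N
        [1,2] "plan" : PP\(PP\N)
      [2,3] "every" : (N/(N\NP))\PP
    [3,4] "saw" : N\NP
  [4,6] S\N   >
    [4,5] "dog" : (S\N)/NP
    [5,6] "city" : NP

YES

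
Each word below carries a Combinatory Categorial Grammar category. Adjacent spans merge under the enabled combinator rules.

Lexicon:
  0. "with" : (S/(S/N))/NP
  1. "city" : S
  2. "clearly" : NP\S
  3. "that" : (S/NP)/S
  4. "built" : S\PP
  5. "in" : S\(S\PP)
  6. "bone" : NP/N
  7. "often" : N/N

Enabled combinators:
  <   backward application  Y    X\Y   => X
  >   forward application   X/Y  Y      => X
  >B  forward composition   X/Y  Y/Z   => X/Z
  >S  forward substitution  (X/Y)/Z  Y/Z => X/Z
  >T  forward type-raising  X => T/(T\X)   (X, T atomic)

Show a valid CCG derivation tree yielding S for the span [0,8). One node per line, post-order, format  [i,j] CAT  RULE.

[0,8] S   >
  [0,3] S/(S/N)   >
    [0,1] "with" : (S/(S/N))/NP
    [1,3] NP   <
      [1,2] "city" : S
      [2,3] "clearly" : NP\S
  [3,8] S/N   >B
    [3,6] S/NP   >
      [3,4] "that" : (S/NP)/S
      [4,6] S   <
        [4,5] "built" : S\PP
        [5,6] "in" : S\(S\PP)
    [6,8] NP/N   >B
      [6,7] "bone" : NP/N
      [7,8] "often" : N/N

[0,1] (S/(S/N))/NP  lex  "with"
[1,2] S  lex  "city"
[2,3] NP\S  lex  "clearly"
[1,3] NP  <  k=2
[0,3] S/(S/N)  >  k=1
[3,4] (S/NP)/S  lex  "that"
[4,5] S\PP  lex  "built"
[5,6] S\(S\PP)  lex  "in"
[4,6] S  <  k=5
[3,6] S/NP  >  k=4
[6,7] NP/N  lex  "bone"
[7,8] N/N  lex  "often"
[6,8] NP/N  >B  k=7
[3,8] S/N  >B  k=6
[0,8] S  >  k=3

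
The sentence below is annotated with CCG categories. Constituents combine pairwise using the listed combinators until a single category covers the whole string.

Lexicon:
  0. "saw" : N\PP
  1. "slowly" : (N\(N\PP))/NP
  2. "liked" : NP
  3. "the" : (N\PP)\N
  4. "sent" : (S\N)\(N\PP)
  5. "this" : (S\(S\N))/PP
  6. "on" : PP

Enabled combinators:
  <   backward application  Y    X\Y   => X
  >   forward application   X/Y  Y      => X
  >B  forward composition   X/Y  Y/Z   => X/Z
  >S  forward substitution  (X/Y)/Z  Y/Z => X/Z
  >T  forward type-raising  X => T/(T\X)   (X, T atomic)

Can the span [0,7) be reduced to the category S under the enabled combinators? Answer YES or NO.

YES

[0,7] S   <
  [0,5] S\N   <
    [0,4] N\PP   <
      [0,3] N   <
        [0,1] "saw" : N\PP
        [1,3] N\(N\PP)   >
          [1,2] "slowly" : (N\(N\PP))/NP
          [2,3] "liked" : NP
      [3,4] "the" : (N\PP)\N
    [4,5] "sent" : (S\N)\(N\PP)
  [5,7] S\(S\N)   >
    [5,6] "this" : (S\(S\N))/PP
    [6,7] "on" : PP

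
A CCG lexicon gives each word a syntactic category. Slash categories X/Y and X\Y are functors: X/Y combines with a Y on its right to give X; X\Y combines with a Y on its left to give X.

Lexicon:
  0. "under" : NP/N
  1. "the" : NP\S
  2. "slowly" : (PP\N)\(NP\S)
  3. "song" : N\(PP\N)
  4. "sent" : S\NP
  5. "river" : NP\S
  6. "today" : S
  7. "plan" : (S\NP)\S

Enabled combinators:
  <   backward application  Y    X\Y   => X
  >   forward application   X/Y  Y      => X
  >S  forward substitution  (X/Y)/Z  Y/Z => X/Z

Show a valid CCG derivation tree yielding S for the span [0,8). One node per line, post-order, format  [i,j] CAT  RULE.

[0,8] S   <
  [0,6] NP   <
    [0,5] S   <
      [0,4] NP   >
        [0,1] "under" : NP/N
        [1,4] N   <
          [1,3] PP\N   <
            [1,2] "the" : NP\S
            [2,3] "slowly" : (PP\N)\(NP\S)
          [3,4] "song" : N\(PP\N)
      [4,5] "sent" : S\NP
    [5,6] "river" : NP\S
  [6,8] S\NP   <
    [6,7] "today" : S
    [7,8] "plan" : (S\NP)\S

[0,1] NP/N  lex  "under"
[1,2] NP\S  lex  "the"
[2,3] (PP\N)\(NP\S)  lex  "slowly"
[1,3] PP\N  <  k=2
[3,4] N\(PP\N)  lex  "song"
[1,4] N  <  k=3
[0,4] NP  >  k=1
[4,5] S\NP  lex  "sent"
[0,5] S  <  k=4
[5,6] NP\S  lex  "river"
[0,6] NP  <  k=5
[6,7] S  lex  "today"
[7,8] (S\NP)\S  lex  "plan"
[6,8] S\NP  <  k=7
[0,8] S  <  k=6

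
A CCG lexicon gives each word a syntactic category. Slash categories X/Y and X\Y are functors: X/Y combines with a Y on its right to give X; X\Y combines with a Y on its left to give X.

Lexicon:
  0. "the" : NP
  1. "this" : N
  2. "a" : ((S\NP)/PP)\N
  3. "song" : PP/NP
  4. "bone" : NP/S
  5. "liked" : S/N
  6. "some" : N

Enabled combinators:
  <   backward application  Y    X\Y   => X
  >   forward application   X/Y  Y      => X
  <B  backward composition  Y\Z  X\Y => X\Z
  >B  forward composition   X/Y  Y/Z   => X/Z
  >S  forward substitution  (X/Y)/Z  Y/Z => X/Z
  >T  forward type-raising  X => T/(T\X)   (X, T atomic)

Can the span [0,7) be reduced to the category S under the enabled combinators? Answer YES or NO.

[0,7] S   >
  [0,1] S/(S\NP)   >T
    [0,1] "the" : NP
  [1,7] S\NP   >
    [1,3] (S\NP)/PP   <
      [1,2] "this" : N
      [2,3] "a" : ((S\NP)/PP)\N
    [3,7] PP   >
      [3,5] PP/S   >B
        [3,4] "song" : PP/NP
        [4,5] "bone" : NP/S
      [5,7] S   >
        [5,6] "liked" : S/N
        [6,7] "some" : N

YES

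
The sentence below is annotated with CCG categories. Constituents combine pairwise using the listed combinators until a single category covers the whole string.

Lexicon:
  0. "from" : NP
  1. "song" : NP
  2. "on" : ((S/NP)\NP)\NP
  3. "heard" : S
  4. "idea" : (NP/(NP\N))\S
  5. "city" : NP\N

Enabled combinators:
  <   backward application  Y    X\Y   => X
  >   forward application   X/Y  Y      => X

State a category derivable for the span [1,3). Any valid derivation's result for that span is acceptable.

(S/NP)\NP

[0,6] S   >
  [0,3] S/NP   <
    [0,1] "from" : NP
    [1,3] (S/NP)\NP   <
      [1,2] "song" : NP
      [2,3] "on" : ((S/NP)\NP)\NP
  [3,6] NP   >
    [3,5] NP/(NP\N)   <
      [3,4] "heard" : S
      [4,5] "idea" : (NP/(NP\N))\S
    [5,6] "city" : NP\N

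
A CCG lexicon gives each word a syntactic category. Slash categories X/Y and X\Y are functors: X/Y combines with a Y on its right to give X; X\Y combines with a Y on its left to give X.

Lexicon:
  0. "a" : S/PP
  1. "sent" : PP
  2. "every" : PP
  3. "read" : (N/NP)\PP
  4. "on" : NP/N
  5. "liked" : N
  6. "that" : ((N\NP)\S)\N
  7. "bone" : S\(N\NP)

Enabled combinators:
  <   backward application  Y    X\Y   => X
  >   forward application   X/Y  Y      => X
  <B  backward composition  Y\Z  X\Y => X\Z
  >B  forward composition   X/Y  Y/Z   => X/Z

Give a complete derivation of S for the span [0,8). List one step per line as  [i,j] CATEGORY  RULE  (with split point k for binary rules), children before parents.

[0,8] S   <
  [0,7] N\NP   <
    [0,2] S   >
      [0,1] "a" : S/PP
      [1,2] "sent" : PP
    [2,7] (N\NP)\S   <
      [2,6] N   >
        [2,4] N/NP   <
          [2,3] "every" : PP
          [3,4] "read" : (N/NP)\PP
        [4,6] NP   >
          [4,5] "on" : NP/N
          [5,6] "liked" : N
      [6,7] "that" : ((N\NP)\S)\N
  [7,8] "bone" : S\(N\NP)

[0,1] S/PP  lex  "a"
[1,2] PP  lex  "sent"
[0,2] S  >  k=1
[2,3] PP  lex  "every"
[3,4] (N/NP)\PP  lex  "read"
[2,4] N/NP  <  k=3
[4,5] NP/N  lex  "on"
[5,6] N  lex  "liked"
[4,6] NP  >  k=5
[2,6] N  >  k=4
[6,7] ((N\NP)\S)\N  lex  "that"
[2,7] (N\NP)\S  <  k=6
[0,7] N\NP  <  k=2
[7,8] S\(N\NP)  lex  "bone"
[0,8] S  <  k=7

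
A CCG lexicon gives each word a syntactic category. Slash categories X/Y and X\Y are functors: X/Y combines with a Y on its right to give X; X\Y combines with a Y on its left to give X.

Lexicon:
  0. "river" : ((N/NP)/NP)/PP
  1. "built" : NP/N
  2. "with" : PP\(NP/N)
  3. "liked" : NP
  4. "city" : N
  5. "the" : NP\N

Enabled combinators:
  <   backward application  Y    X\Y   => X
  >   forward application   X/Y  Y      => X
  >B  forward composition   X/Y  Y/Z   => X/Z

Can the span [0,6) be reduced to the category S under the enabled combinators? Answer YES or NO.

((N/NP)/NP)/PP NP/N PP\(NP/N) NP N NP\N
CKY chart[0,6] = {N}; S ∉ chart

NO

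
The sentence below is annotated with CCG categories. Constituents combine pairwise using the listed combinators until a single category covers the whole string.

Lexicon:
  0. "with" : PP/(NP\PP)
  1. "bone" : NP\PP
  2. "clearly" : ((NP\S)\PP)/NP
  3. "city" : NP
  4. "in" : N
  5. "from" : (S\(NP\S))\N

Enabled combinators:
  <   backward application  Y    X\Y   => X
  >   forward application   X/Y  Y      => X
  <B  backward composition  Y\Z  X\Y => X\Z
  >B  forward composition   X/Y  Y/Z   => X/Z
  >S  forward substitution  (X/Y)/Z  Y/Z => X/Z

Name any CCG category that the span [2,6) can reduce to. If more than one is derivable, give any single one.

S\PP

[0,6] S   <
  [0,2] PP   >
    [0,1] "with" : PP/(NP\PP)
    [1,2] "bone" : NP\PP
  [2,6] S\PP   <B
    [2,4] (NP\S)\PP   >
      [2,3] "clearly" : ((NP\S)\PP)/NP
      [3,4] "city" : NP
    [4,6] S\(NP\S)   <
      [4,5] "in" : N
      [5,6] "from" : (S\(NP\S))\N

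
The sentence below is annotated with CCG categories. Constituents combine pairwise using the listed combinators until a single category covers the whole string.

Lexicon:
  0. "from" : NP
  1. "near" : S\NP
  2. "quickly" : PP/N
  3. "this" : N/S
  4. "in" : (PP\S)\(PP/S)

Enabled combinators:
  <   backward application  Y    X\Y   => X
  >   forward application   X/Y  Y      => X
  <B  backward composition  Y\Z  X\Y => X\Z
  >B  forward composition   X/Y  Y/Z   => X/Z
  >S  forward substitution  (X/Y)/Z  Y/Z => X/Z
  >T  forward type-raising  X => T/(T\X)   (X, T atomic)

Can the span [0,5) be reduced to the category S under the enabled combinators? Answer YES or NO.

NO

NP S\NP PP/N N/S (PP\S)\(PP/S)
CKY chart[0,5] = {N/(N\PP), NP/(NP\PP), PP, PP/(PP\PP), S/(S\PP)}; S ∉ chart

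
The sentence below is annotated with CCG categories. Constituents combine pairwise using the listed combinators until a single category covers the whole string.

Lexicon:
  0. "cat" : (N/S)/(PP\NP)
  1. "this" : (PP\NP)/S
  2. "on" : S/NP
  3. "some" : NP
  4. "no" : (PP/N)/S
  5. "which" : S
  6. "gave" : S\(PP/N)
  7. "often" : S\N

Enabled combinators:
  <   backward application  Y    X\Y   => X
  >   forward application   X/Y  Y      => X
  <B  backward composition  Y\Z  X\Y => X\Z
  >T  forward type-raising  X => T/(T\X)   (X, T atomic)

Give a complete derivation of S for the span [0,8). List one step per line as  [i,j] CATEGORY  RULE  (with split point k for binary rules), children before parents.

[0,1] (N/S)/(PP\NP)  lex  "cat"
[1,2] (PP\NP)/S  lex  "this"
[2,3] S/NP  lex  "on"
[3,4] NP  lex  "some"
[2,4] S  >  k=3
[1,4] PP\NP  >  k=2
[0,4] N/S  >  k=1
[4,5] (PP/N)/S  lex  "no"
[5,6] S  lex  "which"
[4,6] PP/N  >  k=5
[6,7] S\(PP/N)  lex  "gave"
[4,7] S  <  k=6
[0,7] N  >  k=4
[7,8] S\N  lex  "often"
[0,8] S  <  k=7

[0,8] S   <
  [0,7] N   >
    [0,4] N/S   >
      [0,1] "cat" : (N/S)/(PP\NP)
      [1,4] PP\NP   >
        [1,2] "this" : (PP\NP)/S
        [2,4] S   >
          [2,3] "on" : S/NP
          [3,4] "some" : NP
    [4,7] S   <
      [4,6] PP/N   >
        [4,5] "no" : (PP/N)/S
        [5,6] "which" : S
      [6,7] "gave" : S\(PP/N)
  [7,8] "often" : S\N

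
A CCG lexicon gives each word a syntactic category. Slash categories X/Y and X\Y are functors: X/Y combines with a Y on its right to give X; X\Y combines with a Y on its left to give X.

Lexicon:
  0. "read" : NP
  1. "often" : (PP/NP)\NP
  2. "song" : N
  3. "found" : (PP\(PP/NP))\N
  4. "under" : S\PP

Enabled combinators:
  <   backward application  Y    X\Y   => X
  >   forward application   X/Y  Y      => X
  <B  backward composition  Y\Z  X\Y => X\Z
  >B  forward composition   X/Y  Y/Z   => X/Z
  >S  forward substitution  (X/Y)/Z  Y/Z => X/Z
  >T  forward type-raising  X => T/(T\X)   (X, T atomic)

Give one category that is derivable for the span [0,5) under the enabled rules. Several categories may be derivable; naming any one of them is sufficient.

[0,5] S   <
  [0,4] PP   >
    [0,1] PP/(PP\NP)   >T
      [0,1] "read" : NP
    [1,4] PP\NP   <B
      [1,2] "often" : (PP/NP)\NP
      [2,4] PP\(PP/NP)   <
        [2,3] "song" : N
        [3,4] "found" : (PP\(PP/NP))\N
  [4,5] "under" : S\PP

S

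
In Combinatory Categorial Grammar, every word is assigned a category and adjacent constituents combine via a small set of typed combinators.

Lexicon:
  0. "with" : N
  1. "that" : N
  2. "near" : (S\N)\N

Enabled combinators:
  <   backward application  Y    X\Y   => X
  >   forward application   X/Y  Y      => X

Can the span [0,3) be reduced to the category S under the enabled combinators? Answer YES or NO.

[0,3] S   <
  [0,1] "with" : N
  [1,3] S\N   <
    [1,2] "that" : N
    [2,3] "near" : (S\N)\N

YES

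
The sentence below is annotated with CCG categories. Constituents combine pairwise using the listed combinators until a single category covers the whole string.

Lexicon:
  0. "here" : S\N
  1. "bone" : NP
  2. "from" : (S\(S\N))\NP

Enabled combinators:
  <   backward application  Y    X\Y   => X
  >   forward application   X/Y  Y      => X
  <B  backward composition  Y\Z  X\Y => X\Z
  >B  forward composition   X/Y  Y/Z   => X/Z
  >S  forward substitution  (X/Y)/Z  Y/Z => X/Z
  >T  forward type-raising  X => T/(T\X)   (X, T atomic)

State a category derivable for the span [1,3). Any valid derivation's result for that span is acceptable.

[0,3] S   <
  [0,1] "here" : S\N
  [1,3] S\(S\N)   <
    [1,2] "bone" : NP
    [2,3] "from" : (S\(S\N))\NP

S\(S\N)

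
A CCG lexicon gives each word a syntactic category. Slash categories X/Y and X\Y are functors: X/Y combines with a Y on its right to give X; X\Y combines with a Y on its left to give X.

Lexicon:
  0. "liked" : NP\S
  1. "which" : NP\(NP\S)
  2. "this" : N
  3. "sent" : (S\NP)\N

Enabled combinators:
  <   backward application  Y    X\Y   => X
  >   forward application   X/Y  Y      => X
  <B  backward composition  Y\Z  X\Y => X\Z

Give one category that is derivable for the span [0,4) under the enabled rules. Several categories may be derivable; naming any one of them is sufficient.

S

[0,4] S   <
  [0,2] NP   <
    [0,1] "liked" : NP\S
    [1,2] "which" : NP\(NP\S)
  [2,4] S\NP   <
    [2,3] "this" : N
    [3,4] "sent" : (S\NP)\N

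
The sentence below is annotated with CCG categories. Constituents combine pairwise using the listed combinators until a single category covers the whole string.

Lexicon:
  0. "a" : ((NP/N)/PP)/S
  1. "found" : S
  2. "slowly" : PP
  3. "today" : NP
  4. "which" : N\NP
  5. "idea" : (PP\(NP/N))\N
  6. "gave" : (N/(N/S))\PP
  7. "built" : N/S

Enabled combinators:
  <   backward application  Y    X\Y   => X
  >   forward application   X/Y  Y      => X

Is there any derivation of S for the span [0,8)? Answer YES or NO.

NO

((NP/N)/PP)/S S PP NP N\NP (PP\(NP/N))\N (N/(N/S))\PP N/S
CKY chart[0,8] = {N}; S ∉ chart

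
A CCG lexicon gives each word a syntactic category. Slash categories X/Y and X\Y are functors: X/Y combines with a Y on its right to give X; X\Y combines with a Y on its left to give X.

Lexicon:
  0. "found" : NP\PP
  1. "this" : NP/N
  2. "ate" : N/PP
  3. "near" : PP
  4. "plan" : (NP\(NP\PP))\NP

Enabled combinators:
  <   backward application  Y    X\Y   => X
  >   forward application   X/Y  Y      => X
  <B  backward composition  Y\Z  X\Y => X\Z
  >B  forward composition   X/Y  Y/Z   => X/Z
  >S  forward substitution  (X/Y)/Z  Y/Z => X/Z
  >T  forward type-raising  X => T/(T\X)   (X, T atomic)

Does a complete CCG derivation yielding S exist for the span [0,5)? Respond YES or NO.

NO

NP\PP NP/N N/PP PP (NP\(NP\PP))\NP
CKY chart[0,5] = {N/(N\NP), NP, NP/(NP\NP), PP/(PP\NP), S/(S\NP)}; S ∉ chart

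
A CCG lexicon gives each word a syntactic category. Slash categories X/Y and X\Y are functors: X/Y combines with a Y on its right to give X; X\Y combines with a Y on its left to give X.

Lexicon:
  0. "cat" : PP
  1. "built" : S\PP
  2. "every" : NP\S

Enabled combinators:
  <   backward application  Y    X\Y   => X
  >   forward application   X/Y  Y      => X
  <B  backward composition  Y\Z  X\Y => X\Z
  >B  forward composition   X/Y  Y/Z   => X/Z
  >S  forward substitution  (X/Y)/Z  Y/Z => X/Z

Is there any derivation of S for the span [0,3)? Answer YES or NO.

NO

PP S\PP NP\S
CKY chart[0,3] = {NP}; S ∉ chart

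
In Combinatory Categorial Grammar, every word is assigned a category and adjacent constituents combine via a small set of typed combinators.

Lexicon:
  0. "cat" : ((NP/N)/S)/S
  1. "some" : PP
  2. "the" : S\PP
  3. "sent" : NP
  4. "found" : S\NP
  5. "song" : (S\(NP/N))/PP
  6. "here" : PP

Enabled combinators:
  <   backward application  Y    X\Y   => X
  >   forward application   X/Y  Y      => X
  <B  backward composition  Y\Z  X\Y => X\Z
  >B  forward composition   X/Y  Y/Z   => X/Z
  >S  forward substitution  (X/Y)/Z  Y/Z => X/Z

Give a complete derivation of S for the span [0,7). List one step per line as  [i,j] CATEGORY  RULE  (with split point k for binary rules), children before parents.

[0,1] ((NP/N)/S)/S  lex  "cat"
[1,2] PP  lex  "some"
[2,3] S\PP  lex  "the"
[1,3] S  <  k=2
[0,3] (NP/N)/S  >  k=1
[3,4] NP  lex  "sent"
[4,5] S\NP  lex  "found"
[3,5] S  <  k=4
[0,5] NP/N  >  k=3
[5,6] (S\(NP/N))/PP  lex  "song"
[6,7] PP  lex  "here"
[5,7] S\(NP/N)  >  k=6
[0,7] S  <  k=5

[0,7] S   <
  [0,5] NP/N   >
    [0,3] (NP/N)/S   >
      [0,1] "cat" : ((NP/N)/S)/S
      [1,3] S   <
        [1,2] "some" : PP
        [2,3] "the" : S\PP
    [3,5] S   <
      [3,4] "sent" : NP
      [4,5] "found" : S\NP
  [5,7] S\(NP/N)   >
    [5,6] "song" : (S\(NP/N))/PP
    [6,7] "here" : PP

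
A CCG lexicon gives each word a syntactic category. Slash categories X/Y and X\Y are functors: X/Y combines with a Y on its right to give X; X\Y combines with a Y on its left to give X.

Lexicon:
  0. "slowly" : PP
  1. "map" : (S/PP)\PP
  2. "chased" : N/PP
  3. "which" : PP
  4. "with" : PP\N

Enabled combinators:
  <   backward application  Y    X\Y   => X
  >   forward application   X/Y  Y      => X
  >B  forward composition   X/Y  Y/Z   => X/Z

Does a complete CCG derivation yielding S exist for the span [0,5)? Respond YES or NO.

[0,5] S   >
  [0,2] S/PP   <
    [0,1] "slowly" : PP
    [1,2] "map" : (S/PP)\PP
  [2,5] PP   <
    [2,4] N   >
      [2,3] "chased" : N/PP
      [3,4] "which" : PP
    [4,5] "with" : PP\N

YES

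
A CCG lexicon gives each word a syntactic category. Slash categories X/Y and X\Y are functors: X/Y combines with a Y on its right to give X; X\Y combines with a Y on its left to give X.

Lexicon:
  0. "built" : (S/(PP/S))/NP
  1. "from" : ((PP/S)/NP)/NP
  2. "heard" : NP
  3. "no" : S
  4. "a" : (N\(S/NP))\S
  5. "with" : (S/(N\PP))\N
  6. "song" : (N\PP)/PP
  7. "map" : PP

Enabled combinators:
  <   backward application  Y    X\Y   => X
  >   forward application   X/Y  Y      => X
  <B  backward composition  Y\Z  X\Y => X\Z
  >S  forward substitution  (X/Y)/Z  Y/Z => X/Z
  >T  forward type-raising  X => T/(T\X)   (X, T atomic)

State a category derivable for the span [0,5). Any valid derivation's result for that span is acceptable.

N

[0,8] S   >
  [0,6] S/(N\PP)   <
    [0,5] N   <
      [0,3] S/NP   >S
        [0,1] "built" : (S/(PP/S))/NP
        [1,3] (PP/S)/NP   >
          [1,2] "from" : ((PP/S)/NP)/NP
          [2,3] "heard" : NP
      [3,5] N\(S/NP)   <
        [3,4] "no" : S
        [4,5] "a" : (N\(S/NP))\S
    [5,6] "with" : (S/(N\PP))\N
  [6,8] N\PP   >
    [6,7] "song" : (N\PP)/PP
    [7,8] "map" : PP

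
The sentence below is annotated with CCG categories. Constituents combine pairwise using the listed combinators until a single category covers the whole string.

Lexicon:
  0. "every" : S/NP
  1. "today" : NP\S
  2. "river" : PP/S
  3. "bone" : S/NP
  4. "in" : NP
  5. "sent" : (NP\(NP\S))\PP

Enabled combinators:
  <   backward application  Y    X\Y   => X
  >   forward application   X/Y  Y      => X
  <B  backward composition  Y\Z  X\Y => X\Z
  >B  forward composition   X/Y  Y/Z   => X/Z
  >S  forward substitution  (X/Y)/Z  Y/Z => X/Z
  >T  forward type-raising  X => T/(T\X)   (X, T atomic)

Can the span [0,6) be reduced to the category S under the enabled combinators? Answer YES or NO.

YES

[0,6] S   >
  [0,1] "every" : S/NP
  [1,6] NP   <
    [1,2] "today" : NP\S
    [2,6] NP\(NP\S)   <
      [2,5] PP   >
        [2,3] "river" : PP/S
        [3,5] S   >
          [3,4] "bone" : S/NP
          [4,5] "in" : NP
      [5,6] "sent" : (NP\(NP\S))\PP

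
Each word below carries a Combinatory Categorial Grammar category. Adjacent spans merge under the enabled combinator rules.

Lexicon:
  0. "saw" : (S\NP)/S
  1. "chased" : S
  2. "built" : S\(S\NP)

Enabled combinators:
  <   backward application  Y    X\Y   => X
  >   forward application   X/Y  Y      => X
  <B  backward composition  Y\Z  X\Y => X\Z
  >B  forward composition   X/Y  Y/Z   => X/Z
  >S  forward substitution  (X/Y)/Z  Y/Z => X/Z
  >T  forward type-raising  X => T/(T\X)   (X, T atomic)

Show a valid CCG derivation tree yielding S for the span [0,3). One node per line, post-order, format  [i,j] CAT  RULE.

[0,3] S   <
  [0,2] S\NP   >
    [0,1] "saw" : (S\NP)/S
    [1,2] "chased" : S
  [2,3] "built" : S\(S\NP)

[0,1] (S\NP)/S  lex  "saw"
[1,2] S  lex  "chased"
[0,2] S\NP  >  k=1
[2,3] S\(S\NP)  lex  "built"
[0,3] S  <  k=2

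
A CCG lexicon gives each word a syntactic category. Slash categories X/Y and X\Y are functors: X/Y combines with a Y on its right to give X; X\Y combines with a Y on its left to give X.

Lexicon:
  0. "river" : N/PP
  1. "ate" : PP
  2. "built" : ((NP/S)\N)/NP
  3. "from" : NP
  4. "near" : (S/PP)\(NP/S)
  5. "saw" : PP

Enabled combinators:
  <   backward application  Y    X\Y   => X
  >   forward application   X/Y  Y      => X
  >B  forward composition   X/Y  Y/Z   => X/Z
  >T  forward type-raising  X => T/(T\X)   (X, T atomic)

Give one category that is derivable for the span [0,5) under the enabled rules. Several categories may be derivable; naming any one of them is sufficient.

[0,6] S   >
  [0,5] S/PP   <
    [0,4] NP/S   <
      [0,2] N   >
        [0,1] "river" : N/PP
        [1,2] "ate" : PP
      [2,4] (NP/S)\N   >
        [2,3] "built" : ((NP/S)\N)/NP
        [3,4] "from" : NP
    [4,5] "near" : (S/PP)\(NP/S)
  [5,6] "saw" : PP

S/PP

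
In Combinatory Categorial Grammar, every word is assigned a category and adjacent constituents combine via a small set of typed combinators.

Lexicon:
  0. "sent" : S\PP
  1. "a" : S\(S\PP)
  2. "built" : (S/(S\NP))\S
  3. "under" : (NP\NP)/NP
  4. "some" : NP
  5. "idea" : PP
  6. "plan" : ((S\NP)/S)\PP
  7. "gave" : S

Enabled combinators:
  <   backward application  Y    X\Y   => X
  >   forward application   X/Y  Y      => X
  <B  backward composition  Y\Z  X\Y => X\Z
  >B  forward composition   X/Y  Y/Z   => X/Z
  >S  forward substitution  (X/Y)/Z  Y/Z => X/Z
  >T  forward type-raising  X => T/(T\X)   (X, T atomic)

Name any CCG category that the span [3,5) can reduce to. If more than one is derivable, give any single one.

[0,8] S   >
  [0,3] S/(S\NP)   <
    [0,2] S   <
      [0,1] "sent" : S\PP
      [1,2] "a" : S\(S\PP)
    [2,3] "built" : (S/(S\NP))\S
  [3,8] S\NP   <B
    [3,5] NP\NP   >
      [3,4] "under" : (NP\NP)/NP
      [4,5] "some" : NP
    [5,8] S\NP   >
      [5,7] (S\NP)/S   <
        [5,6] "idea" : PP
        [6,7] "plan" : ((S\NP)/S)\PP
      [7,8] "gave" : S

NP\NP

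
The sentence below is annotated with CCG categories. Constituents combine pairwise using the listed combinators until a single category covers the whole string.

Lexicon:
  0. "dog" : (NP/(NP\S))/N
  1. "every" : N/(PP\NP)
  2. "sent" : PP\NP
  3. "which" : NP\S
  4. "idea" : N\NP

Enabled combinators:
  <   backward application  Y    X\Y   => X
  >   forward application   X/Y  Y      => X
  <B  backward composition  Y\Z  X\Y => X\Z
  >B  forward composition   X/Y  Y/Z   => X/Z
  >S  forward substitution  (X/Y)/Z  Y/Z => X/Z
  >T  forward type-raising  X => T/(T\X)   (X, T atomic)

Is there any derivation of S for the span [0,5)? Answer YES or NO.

NO

(NP/(NP\S))/N N/(PP\NP) PP\NP NP\S N\NP
CKY chart[0,5] = {N, N/(N\N), NP/(NP\N), PP/(PP\N), S/(S\N)}; S ∉ chart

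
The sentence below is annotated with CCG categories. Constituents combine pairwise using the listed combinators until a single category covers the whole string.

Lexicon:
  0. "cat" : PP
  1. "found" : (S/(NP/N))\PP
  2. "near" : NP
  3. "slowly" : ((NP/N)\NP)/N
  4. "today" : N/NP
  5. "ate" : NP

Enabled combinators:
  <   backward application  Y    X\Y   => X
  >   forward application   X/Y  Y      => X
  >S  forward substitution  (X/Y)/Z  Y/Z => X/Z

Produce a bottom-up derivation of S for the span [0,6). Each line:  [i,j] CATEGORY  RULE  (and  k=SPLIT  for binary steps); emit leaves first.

[0,6] S   >
  [0,2] S/(NP/N)   <
    [0,1] "cat" : PP
    [1,2] "found" : (S/(NP/N))\PP
  [2,6] NP/N   <
    [2,3] "near" : NP
    [3,6] (NP/N)\NP   >
      [3,4] "slowly" : ((NP/N)\NP)/N
      [4,6] N   >
        [4,5] "today" : N/NP
        [5,6] "ate" : NP

[0,1] PP  lex  "cat"
[1,2] (S/(NP/N))\PP  lex  "found"
[0,2] S/(NP/N)  <  k=1
[2,3] NP  lex  "near"
[3,4] ((NP/N)\NP)/N  lex  "slowly"
[4,5] N/NP  lex  "today"
[5,6] NP  lex  "ate"
[4,6] N  >  k=5
[3,6] (NP/N)\NP  >  k=4
[2,6] NP/N  <  k=3
[0,6] S  >  k=2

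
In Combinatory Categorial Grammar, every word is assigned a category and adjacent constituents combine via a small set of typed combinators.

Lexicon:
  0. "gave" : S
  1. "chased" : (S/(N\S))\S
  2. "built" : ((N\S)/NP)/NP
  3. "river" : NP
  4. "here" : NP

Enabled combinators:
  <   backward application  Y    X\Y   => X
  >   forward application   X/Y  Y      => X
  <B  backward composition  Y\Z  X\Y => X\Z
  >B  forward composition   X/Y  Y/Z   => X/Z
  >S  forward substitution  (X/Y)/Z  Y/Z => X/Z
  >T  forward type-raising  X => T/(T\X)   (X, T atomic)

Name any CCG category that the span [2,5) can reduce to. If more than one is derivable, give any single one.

[0,5] S   >
  [0,2] S/(N\S)   <
    [0,1] "gave" : S
    [1,2] "chased" : (S/(N\S))\S
  [2,5] N\S   >
    [2,4] (N\S)/NP   >
      [2,3] "built" : ((N\S)/NP)/NP
      [3,4] "river" : NP
    [4,5] "here" : NP

N\S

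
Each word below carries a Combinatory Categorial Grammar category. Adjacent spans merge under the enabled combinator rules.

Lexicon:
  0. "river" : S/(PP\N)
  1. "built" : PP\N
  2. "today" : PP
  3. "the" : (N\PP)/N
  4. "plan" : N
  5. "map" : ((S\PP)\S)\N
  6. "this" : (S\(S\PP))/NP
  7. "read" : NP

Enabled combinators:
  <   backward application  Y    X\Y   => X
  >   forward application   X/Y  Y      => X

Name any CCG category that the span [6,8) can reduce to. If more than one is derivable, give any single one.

[0,8] S   <
  [0,6] S\PP   <
    [0,2] S   >
      [0,1] "river" : S/(PP\N)
      [1,2] "built" : PP\N
    [2,6] (S\PP)\S   <
      [2,5] N   <
        [2,3] "today" : PP
        [3,5] N\PP   >
          [3,4] "the" : (N\PP)/N
          [4,5] "plan" : N
      [5,6] "map" : ((S\PP)\S)\N
  [6,8] S\(S\PP)   >
    [6,7] "this" : (S\(S\PP))/NP
    [7,8] "read" : NP

S\(S\PP)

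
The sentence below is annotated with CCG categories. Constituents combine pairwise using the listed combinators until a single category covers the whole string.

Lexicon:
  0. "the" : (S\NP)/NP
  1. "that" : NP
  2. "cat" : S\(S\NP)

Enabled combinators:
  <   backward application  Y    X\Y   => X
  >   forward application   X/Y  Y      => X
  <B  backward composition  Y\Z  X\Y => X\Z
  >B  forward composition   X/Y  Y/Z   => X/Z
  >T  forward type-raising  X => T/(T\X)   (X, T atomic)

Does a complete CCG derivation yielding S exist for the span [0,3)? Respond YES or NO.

[0,3] S   <
  [0,2] S\NP   >
    [0,1] "the" : (S\NP)/NP
    [1,2] "that" : NP
  [2,3] "cat" : S\(S\NP)

YES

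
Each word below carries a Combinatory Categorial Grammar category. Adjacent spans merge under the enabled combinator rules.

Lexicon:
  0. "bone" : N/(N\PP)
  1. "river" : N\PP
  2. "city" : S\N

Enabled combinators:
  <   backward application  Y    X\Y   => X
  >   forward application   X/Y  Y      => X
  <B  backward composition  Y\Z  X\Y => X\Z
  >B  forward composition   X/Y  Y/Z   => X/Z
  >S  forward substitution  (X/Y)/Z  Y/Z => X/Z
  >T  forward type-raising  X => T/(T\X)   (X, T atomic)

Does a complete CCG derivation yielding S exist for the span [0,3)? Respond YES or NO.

[0,3] S   <
  [0,2] N   >
    [0,1] "bone" : N/(N\PP)
    [1,2] "river" : N\PP
  [2,3] "city" : S\N

YES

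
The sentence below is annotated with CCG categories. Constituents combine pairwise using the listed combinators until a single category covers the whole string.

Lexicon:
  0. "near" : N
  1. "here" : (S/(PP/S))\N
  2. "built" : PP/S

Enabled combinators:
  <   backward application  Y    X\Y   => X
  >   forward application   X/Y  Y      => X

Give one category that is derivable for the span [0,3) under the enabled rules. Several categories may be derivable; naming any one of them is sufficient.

S

[0,3] S   >
  [0,2] S/(PP/S)   <
    [0,1] "near" : N
    [1,2] "here" : (S/(PP/S))\N
  [2,3] "built" : PP/S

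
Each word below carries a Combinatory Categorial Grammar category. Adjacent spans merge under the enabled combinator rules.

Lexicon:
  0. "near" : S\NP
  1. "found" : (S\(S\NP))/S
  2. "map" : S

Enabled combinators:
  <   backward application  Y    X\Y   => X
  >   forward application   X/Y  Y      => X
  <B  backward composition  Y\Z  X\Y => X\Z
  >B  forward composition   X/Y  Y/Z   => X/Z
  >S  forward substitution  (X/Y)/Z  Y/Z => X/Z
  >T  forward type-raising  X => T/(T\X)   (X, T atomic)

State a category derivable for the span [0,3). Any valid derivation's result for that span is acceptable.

[0,3] S   <
  [0,1] "near" : S\NP
  [1,3] S\(S\NP)   >
    [1,2] "found" : (S\(S\NP))/S
    [2,3] "map" : S

S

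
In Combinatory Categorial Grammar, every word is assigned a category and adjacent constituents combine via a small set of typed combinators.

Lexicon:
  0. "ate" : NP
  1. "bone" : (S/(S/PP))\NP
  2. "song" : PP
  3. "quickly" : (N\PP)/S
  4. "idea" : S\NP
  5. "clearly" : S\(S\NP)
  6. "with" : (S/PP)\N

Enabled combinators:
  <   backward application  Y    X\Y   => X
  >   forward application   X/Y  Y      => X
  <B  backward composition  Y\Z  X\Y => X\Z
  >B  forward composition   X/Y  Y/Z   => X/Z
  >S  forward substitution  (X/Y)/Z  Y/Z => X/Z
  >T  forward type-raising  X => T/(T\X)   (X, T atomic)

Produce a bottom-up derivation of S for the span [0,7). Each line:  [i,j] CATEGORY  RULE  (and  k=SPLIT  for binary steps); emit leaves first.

[0,1] NP  lex  "ate"
[1,2] (S/(S/PP))\NP  lex  "bone"
[0,2] S/(S/PP)  <  k=1
[2,3] PP  lex  "song"
[3,4] (N\PP)/S  lex  "quickly"
[4,5] S\NP  lex  "idea"
[5,6] S\(S\NP)  lex  "clearly"
[4,6] S  <  k=5
[3,6] N\PP  >  k=4
[2,6] N  <  k=3
[6,7] (S/PP)\N  lex  "with"
[2,7] S/PP  <  k=6
[0,7] S  >  k=2

[0,7] S   >
  [0,2] S/(S/PP)   <
    [0,1] "ate" : NP
    [1,2] "bone" : (S/(S/PP))\NP
  [2,7] S/PP   <
    [2,6] N   <
      [2,3] "song" : PP
      [3,6] N\PP   >
        [3,4] "quickly" : (N\PP)/S
        [4,6] S   <
          [4,5] "idea" : S\NP
          [5,6] "clearly" : S\(S\NP)
    [6,7] "with" : (S/PP)\N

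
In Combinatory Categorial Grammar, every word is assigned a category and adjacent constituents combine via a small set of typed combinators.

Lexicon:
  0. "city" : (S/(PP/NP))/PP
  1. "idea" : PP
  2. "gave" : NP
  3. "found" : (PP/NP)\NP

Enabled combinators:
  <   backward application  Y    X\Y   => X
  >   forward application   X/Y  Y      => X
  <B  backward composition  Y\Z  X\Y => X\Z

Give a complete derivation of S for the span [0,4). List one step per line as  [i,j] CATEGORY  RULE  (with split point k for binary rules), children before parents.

[0,4] S   >
  [0,2] S/(PP/NP)   >
    [0,1] "city" : (S/(PP/NP))/PP
    [1,2] "idea" : PP
  [2,4] PP/NP   <
    [2,3] "gave" : NP
    [3,4] "found" : (PP/NP)\NP

[0,1] (S/(PP/NP))/PP  lex  "city"
[1,2] PP  lex  "idea"
[0,2] S/(PP/NP)  >  k=1
[2,3] NP  lex  "gave"
[3,4] (PP/NP)\NP  lex  "found"
[2,4] PP/NP  <  k=3
[0,4] S  >  k=2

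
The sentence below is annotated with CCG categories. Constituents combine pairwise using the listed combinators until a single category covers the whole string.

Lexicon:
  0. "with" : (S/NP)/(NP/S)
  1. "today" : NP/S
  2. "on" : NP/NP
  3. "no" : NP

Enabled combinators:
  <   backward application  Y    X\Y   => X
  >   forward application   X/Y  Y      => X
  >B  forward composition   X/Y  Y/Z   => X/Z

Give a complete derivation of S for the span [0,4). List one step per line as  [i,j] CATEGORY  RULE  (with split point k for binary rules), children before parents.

[0,4] S   >
  [0,3] S/NP   >B
    [0,2] S/NP   >
      [0,1] "with" : (S/NP)/(NP/S)
      [1,2] "today" : NP/S
    [2,3] "on" : NP/NP
  [3,4] "no" : NP

[0,1] (S/NP)/(NP/S)  lex  "with"
[1,2] NP/S  lex  "today"
[0,2] S/NP  >  k=1
[2,3] NP/NP  lex  "on"
[0,3] S/NP  >B  k=2
[3,4] NP  lex  "no"
[0,4] S  >  k=3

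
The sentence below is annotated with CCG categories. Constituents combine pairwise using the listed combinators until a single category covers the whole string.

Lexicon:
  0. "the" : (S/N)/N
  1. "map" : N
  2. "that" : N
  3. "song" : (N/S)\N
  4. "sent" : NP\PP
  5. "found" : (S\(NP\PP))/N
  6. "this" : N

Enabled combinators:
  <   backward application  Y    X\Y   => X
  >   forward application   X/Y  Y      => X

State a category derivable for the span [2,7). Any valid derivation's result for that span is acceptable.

N

[0,7] S   >
  [0,2] S/N   >
    [0,1] "the" : (S/N)/N
    [1,2] "map" : N
  [2,7] N   >
    [2,4] N/S   <
      [2,3] "that" : N
      [3,4] "song" : (N/S)\N
    [4,7] S   <
      [4,5] "sent" : NP\PP
      [5,7] S\(NP\PP)   >
        [5,6] "found" : (S\(NP\PP))/N
        [6,7] "this" : N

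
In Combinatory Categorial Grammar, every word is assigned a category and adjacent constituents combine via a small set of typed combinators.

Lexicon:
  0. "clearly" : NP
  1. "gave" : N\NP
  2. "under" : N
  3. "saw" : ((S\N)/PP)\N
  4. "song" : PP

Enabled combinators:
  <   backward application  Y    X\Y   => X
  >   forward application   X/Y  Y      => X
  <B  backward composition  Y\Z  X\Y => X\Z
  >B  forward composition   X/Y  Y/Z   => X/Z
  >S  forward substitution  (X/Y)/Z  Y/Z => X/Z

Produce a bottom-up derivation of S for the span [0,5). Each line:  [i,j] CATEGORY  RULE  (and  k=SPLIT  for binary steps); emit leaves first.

[0,5] S   <
  [0,2] N   <
    [0,1] "clearly" : NP
    [1,2] "gave" : N\NP
  [2,5] S\N   >
    [2,4] (S\N)/PP   <
      [2,3] "under" : N
      [3,4] "saw" : ((S\N)/PP)\N
    [4,5] "song" : PP

[0,1] NP  lex  "clearly"
[1,2] N\NP  lex  "gave"
[0,2] N  <  k=1
[2,3] N  lex  "under"
[3,4] ((S\N)/PP)\N  lex  "saw"
[2,4] (S\N)/PP  <  k=3
[4,5] PP  lex  "song"
[2,5] S\N  >  k=4
[0,5] S  <  k=2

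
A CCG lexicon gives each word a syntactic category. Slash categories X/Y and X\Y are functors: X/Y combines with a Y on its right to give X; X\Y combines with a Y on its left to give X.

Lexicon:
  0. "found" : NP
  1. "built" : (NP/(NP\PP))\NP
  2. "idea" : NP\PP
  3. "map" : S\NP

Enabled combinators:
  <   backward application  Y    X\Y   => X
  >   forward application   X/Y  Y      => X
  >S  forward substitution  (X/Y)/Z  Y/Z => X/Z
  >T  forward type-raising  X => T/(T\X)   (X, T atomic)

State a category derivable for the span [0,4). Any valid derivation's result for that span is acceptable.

[0,4] S   <
  [0,3] NP   >
    [0,2] NP/(NP\PP)   <
      [0,1] "found" : NP
      [1,2] "built" : (NP/(NP\PP))\NP
    [2,3] "idea" : NP\PP
  [3,4] "map" : S\NP

S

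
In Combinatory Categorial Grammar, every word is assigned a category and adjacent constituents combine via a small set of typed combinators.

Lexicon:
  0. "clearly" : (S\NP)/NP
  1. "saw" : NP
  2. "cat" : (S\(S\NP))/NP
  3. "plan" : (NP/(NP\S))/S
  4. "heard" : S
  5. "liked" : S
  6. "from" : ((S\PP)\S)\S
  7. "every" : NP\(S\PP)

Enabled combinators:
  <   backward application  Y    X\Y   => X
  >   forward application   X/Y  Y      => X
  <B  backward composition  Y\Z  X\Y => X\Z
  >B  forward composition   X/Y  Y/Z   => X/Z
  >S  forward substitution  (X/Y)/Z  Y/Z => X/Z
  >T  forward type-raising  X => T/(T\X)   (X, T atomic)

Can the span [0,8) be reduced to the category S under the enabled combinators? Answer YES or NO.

[0,8] S   <
  [0,2] S\NP   >
    [0,1] "clearly" : (S\NP)/NP
    [1,2] "saw" : NP
  [2,8] S\(S\NP)   >
    [2,3] "cat" : (S\(S\NP))/NP
    [3,8] NP   >
      [3,5] NP/(NP\S)   >
        [3,4] "plan" : (NP/(NP\S))/S
        [4,5] "heard" : S
      [5,8] NP\S   <B
        [5,7] (S\PP)\S   <
          [5,6] "liked" : S
          [6,7] "from" : ((S\PP)\S)\S
        [7,8] "every" : NP\(S\PP)

YES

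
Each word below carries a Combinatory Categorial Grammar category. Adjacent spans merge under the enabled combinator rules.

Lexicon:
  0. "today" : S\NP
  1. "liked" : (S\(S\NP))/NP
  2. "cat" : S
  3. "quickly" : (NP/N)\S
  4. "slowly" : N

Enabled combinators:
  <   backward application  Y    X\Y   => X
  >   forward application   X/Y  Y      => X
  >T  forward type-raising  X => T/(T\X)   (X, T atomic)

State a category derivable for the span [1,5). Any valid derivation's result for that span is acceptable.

S\(S\NP)

[0,5] S   <
  [0,1] "today" : S\NP
  [1,5] S\(S\NP)   >
    [1,2] "liked" : (S\(S\NP))/NP
    [2,5] NP   >
      [2,4] NP/N   <
        [2,3] "cat" : S
        [3,4] "quickly" : (NP/N)\S
      [4,5] "slowly" : N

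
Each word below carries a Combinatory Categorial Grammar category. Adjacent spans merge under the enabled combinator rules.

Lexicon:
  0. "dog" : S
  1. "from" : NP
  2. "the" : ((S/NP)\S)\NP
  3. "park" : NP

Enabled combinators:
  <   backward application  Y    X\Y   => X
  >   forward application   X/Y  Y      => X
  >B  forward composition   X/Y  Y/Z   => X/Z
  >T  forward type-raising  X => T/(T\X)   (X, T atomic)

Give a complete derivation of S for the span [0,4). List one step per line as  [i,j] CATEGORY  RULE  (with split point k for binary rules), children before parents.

[0,1] S  lex  "dog"
[1,2] NP  lex  "from"
[2,3] ((S/NP)\S)\NP  lex  "the"
[1,3] (S/NP)\S  <  k=2
[0,3] S/NP  <  k=1
[3,4] NP  lex  "park"
[0,4] S  >  k=3

[0,4] S   >
  [0,3] S/NP   <
    [0,1] "dog" : S
    [1,3] (S/NP)\S   <
      [1,2] "from" : NP
      [2,3] "the" : ((S/NP)\S)\NP
  [3,4] "park" : NP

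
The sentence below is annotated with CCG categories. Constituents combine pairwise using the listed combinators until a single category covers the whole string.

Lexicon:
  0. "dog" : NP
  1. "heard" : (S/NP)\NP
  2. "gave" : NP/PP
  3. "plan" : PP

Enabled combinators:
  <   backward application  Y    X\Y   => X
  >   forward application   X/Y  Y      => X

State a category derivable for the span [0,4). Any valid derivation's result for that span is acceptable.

[0,4] S   >
  [0,2] S/NP   <
    [0,1] "dog" : NP
    [1,2] "heard" : (S/NP)\NP
  [2,4] NP   >
    [2,3] "gave" : NP/PP
    [3,4] "plan" : PP

S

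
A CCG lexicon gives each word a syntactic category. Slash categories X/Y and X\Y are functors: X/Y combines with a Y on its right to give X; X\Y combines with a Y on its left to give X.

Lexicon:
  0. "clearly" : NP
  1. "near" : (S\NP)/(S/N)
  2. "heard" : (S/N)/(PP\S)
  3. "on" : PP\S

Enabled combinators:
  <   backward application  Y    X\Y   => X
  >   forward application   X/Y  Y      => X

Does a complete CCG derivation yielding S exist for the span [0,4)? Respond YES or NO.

[0,4] S   <
  [0,1] "clearly" : NP
  [1,4] S\NP   >
    [1,2] "near" : (S\NP)/(S/N)
    [2,4] S/N   >
      [2,3] "heard" : (S/N)/(PP\S)
      [3,4] "on" : PP\S

YES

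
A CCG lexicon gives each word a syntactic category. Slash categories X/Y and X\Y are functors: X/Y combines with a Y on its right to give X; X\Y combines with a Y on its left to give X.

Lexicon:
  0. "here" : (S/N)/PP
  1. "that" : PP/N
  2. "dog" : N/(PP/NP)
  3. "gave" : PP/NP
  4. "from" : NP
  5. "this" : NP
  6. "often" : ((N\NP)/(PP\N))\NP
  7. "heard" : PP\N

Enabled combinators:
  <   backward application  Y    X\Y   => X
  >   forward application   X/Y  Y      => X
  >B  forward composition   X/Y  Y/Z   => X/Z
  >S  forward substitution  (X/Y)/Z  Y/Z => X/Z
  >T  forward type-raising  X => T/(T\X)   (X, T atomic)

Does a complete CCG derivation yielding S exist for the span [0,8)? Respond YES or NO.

YES

[0,8] S   >
  [0,4] S/N   >
    [0,1] "here" : (S/N)/PP
    [1,4] PP   >
      [1,2] "that" : PP/N
      [2,4] N   >
        [2,3] "dog" : N/(PP/NP)
        [3,4] "gave" : PP/NP
  [4,8] N   <
    [4,5] "from" : NP
    [5,8] N\NP   >
      [5,7] (N\NP)/(PP\N)   <
        [5,6] "this" : NP
        [6,7] "often" : ((N\NP)/(PP\N))\NP
      [7,8] "heard" : PP\N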